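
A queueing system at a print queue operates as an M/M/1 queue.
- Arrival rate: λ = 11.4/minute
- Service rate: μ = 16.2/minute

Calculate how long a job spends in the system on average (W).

First, compute utilization: ρ = λ/μ = 11.4/16.2 = 0.7037
For M/M/1: W = 1/(μ-λ)
W = 1/(16.2-11.4) = 1/4.80
W = 0.2083 minutes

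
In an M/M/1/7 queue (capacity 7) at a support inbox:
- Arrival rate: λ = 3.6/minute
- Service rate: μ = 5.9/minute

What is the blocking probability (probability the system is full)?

ρ = λ/μ = 3.6/5.9 = 0.61017
P₀ = (1-ρ)/(1-ρ^(K+1)) = (1-0.61017)/(1-0.61017^8) = 0.38983/0.98079 = 0.3975
P_K = P₀×ρ^K = 0.3975 × 0.61017^7 = 0.3975 × 0.03149 = 0.01252
Blocking probability = 1.25%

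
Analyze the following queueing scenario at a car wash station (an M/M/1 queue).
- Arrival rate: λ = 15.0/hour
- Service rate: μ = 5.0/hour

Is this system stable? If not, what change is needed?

Stability requires ρ = λ/(cμ) < 1
ρ = 15.0/(1 × 5.0) = 15.0/5.00 = 3.0000
Since 3.0000 ≥ 1, the system is UNSTABLE.
Queue grows without bound. Need μ > λ = 15.0.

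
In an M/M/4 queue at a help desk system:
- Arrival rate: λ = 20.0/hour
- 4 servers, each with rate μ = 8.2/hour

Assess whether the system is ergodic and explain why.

Stability requires ρ = λ/(cμ) < 1
ρ = 20.0/(4 × 8.2) = 20.0/32.80 = 0.6098
Since 0.6098 < 1, the system is STABLE.
The servers are busy 60.98% of the time.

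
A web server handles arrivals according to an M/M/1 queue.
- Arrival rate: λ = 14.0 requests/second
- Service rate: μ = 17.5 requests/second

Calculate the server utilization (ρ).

Server utilization: ρ = λ/μ
ρ = 14.0/17.5 = 0.8000
The server is busy 80.00% of the time.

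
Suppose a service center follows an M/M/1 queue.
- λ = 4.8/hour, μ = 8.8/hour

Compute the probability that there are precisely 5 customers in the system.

ρ = λ/μ = 4.8/8.8 = 0.5455
P(n) = (1-ρ)ρⁿ
P(5) = (1-0.5455) × 0.5455^5
P(5) = 0.4545 × 0.04830
P(5) = 0.02195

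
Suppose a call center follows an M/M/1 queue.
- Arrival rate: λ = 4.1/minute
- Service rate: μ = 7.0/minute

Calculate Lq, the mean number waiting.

ρ = λ/μ = 4.1/7.0 = 0.5857
For M/M/1: Lq = λ²/(μ(μ-λ))
Lq = 16.81/(7.0 × 2.90)
Lq = 0.8281 calls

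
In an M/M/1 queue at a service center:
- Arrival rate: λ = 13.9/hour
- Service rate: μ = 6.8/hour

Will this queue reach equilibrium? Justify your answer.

Stability requires ρ = λ/(cμ) < 1
ρ = 13.9/(1 × 6.8) = 13.9/6.80 = 2.0441
Since 2.0441 ≥ 1, the system is UNSTABLE.
Queue grows without bound. Need μ > λ = 13.9.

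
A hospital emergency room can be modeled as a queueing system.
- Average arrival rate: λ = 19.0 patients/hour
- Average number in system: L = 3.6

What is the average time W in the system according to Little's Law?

Little's Law: L = λW, so W = L/λ
W = 3.6/19.0 = 0.1895 hours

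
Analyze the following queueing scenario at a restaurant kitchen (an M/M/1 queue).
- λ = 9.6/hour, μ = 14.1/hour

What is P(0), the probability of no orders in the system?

ρ = λ/μ = 9.6/14.1 = 0.6809
P(0) = 1 - ρ = 1 - 0.6809 = 0.3191
The server is idle 31.91% of the time.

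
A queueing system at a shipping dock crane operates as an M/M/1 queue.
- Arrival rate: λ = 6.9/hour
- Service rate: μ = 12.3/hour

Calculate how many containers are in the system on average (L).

ρ = λ/μ = 6.9/12.3 = 0.5610
For M/M/1: L = λ/(μ-λ)
L = 6.9/(12.3-6.9) = 6.9/5.40
L = 1.2778 containers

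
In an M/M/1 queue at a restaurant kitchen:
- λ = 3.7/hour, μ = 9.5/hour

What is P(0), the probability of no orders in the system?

ρ = λ/μ = 3.7/9.5 = 0.3895
P(0) = 1 - ρ = 1 - 0.3895 = 0.6105
The server is idle 61.05% of the time.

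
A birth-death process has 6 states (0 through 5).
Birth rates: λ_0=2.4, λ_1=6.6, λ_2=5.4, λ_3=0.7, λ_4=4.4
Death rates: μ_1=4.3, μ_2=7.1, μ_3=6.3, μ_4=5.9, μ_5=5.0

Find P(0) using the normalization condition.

Ratios P(n)/P(0) = (λ₀···λₙ₋₁)/(μ₁···μₙ):
P(1)/P(0) = (2.4)/(4.3) = 0.558140
P(2)/P(0) = (2.4×6.6)/(4.3×7.1) = 0.518834
P(3)/P(0) = (2.4×6.6×5.4)/(4.3×7.1×6.3) = 0.444715
P(4)/P(0) = (2.4×6.6×5.4×0.7)/(4.3×7.1×6.3×5.9) = 0.0527628
P(5)/P(0) = (2.4×6.6×5.4×0.7×4.4)/(4.3×7.1×6.3×5.9×5.0) = 0.0464312

Normalization: ∑ P(n) = 1
P(0) × (1.00000 + 0.558140 + 0.518834 + 0.444715 + 0.0527628 + 0.0464312) = 1
P(0) × 2.62088 = 1
P(0) = 1/2.62088 = 0.3816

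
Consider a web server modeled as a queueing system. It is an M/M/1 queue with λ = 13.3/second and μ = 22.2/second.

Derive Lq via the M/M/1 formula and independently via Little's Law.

Method 1 (direct): Lq = λ²/(μ(μ-λ)) = 176.89/(22.2 × 8.90) = 0.8953

Method 2 (Little's Law):
W = 1/(μ-λ) = 1/8.90 = 0.11236
Wq = W - 1/μ = 0.11236 - 0.045045 = 0.067315
Lq = λWq = 13.3 × 0.067315 = 0.8953 ✔ (matches Method 1)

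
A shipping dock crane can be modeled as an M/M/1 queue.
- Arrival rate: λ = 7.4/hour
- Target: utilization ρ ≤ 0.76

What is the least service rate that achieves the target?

ρ = λ/μ, so μ = λ/ρ
μ ≥ 7.4/0.76 = 9.7368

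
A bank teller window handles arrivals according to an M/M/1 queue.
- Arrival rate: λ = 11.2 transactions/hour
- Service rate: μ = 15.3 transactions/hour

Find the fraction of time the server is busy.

Server utilization: ρ = λ/μ
ρ = 11.2/15.3 = 0.7320
The server is busy 73.20% of the time.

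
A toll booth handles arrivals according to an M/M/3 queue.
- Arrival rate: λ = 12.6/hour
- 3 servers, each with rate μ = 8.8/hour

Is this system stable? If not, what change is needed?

Stability requires ρ = λ/(cμ) < 1
ρ = 12.6/(3 × 8.8) = 12.6/26.40 = 0.4773
Since 0.4773 < 1, the system is STABLE.
The servers are busy 47.73% of the time.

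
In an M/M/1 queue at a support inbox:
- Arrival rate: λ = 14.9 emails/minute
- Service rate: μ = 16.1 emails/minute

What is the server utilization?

Server utilization: ρ = λ/μ
ρ = 14.9/16.1 = 0.9255
The server is busy 92.55% of the time.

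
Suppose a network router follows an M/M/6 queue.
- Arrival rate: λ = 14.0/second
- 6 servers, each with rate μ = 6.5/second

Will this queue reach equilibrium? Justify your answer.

Stability requires ρ = λ/(cμ) < 1
ρ = 14.0/(6 × 6.5) = 14.0/39.00 = 0.3590
Since 0.3590 < 1, the system is STABLE.
The servers are busy 35.90% of the time.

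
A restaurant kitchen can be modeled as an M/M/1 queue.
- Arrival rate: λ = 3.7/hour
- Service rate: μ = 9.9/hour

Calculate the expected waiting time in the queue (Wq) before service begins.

First, compute utilization: ρ = λ/μ = 3.7/9.9 = 0.3737
For M/M/1: Wq = λ/(μ(μ-λ))
Wq = 3.7/(9.9 × (9.9-3.7))
Wq = 3.7/(9.9 × 6.20)
Wq = 0.06028 hours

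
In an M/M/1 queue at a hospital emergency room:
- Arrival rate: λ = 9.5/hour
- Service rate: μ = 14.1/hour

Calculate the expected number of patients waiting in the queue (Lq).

ρ = λ/μ = 9.5/14.1 = 0.6738
For M/M/1: Lq = λ²/(μ(μ-λ))
Lq = 90.25/(14.1 × 4.60)
Lq = 1.3915 patients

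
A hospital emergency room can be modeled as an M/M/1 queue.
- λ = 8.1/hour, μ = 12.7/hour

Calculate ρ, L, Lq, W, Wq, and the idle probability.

Step 1: ρ = λ/μ = 8.1/12.7 = 0.6378
Step 2: L = λ/(μ-λ) = 8.1/4.60 = 1.7609
Step 3: Lq = λ²/(μ(μ-λ)) = 65.61/(12.7×4.60) = 1.1231
Step 4: W = 1/(μ-λ) = 1/4.60 = 0.2174
Step 5: Wq = λ/(μ(μ-λ)) = 8.1/(12.7×4.60) = 0.1387
Step 6: P(0) = 1-ρ = 0.3622
Verify: L = λW = 8.1×0.2174 = 1.7609 ✔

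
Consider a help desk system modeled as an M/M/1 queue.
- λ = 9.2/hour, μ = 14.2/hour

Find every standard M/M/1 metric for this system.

Step 1: ρ = λ/μ = 9.2/14.2 = 0.6479
Step 2: L = λ/(μ-λ) = 9.2/5.00 = 1.8400
Step 3: Lq = λ²/(μ(μ-λ)) = 84.64/(14.2×5.00) = 1.1921
Step 4: W = 1/(μ-λ) = 1/5.00 = 0.2000
Step 5: Wq = λ/(μ(μ-λ)) = 9.2/(14.2×5.00) = 0.1296
Step 6: P(0) = 1-ρ = 0.3521
Verify: L = λW = 9.2×0.2000 = 1.8400 ✔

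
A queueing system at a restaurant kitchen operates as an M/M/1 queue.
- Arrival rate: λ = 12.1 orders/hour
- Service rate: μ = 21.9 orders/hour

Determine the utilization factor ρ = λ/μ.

Server utilization: ρ = λ/μ
ρ = 12.1/21.9 = 0.5525
The server is busy 55.25% of the time.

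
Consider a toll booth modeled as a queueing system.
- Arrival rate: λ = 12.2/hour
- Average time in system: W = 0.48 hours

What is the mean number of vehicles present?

Little's Law: L = λW
L = 12.2 × 0.48 = 5.8560 vehicles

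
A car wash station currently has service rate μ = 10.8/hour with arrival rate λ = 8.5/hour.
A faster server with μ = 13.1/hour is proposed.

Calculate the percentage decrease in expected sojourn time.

System 1: ρ₁ = 8.5/10.8 = 0.7870, W₁ = 1/(10.8-8.5) = 0.4348
System 2: ρ₂ = 8.5/13.1 = 0.6489, W₂ = 1/(13.1-8.5) = 0.2174
Improvement: (W₁-W₂)/W₁ = (0.4348-0.2174)/0.4348 = 50.00%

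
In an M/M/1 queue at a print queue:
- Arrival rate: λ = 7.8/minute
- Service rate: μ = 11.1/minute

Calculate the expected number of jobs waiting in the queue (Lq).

ρ = λ/μ = 7.8/11.1 = 0.7027
For M/M/1: Lq = λ²/(μ(μ-λ))
Lq = 60.84/(11.1 × 3.30)
Lq = 1.6609 jobs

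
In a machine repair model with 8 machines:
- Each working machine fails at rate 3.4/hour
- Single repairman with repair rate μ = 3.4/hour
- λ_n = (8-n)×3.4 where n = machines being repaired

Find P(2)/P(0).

P(2)/P(0) = ∏_{i=0}^{2-1} λ_i/μ_{i+1}
= (8-0)×3.4/3.4 × (8-1)×3.4/3.4
= 56.0000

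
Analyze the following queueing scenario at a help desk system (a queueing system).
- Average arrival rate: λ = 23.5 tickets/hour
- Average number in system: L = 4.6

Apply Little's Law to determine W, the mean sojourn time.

Little's Law: L = λW, so W = L/λ
W = 4.6/23.5 = 0.1957 hours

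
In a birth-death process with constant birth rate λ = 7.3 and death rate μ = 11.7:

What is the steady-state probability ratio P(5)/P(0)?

For constant rates: P(n)/P(0) = (λ/μ)^n
P(5)/P(0) = (7.3/11.7)^5 = 0.623932^5 = 0.09456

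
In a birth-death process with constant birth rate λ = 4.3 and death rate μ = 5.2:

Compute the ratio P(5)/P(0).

For constant rates: P(n)/P(0) = (λ/μ)^n
P(5)/P(0) = (4.3/5.2)^5 = 0.826923^5 = 0.3867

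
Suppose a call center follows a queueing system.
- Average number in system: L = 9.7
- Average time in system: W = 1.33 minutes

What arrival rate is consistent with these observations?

Little's Law: L = λW, so λ = L/W
λ = 9.7/1.33 = 7.2932 calls/minute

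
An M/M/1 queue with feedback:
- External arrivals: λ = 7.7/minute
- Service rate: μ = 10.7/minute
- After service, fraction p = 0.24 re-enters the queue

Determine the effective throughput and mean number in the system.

Effective arrival rate: λ_eff = λ/(1-p) = 7.7/(1-0.24) = 7.7/0.76 = 10.131579
ρ = λ_eff/μ = 10.131579/10.7 = 0.9468765
L = ρ/(1-ρ) = 0.9468765/(1-0.9468765) = 17.8241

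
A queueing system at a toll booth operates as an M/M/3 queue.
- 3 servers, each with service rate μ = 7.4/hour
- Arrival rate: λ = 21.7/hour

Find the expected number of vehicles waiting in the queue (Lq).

Traffic intensity: ρ = λ/(cμ) = 21.7/(3×7.4) = 0.9775
Since ρ = 0.9775 < 1, system is stable.
Offered load a = λ/μ = cρ = 21.7/7.4 = 2.9324
P₀ = [ Σₙ₌₀^2 aⁿ/n! + a^3/(3!(1-ρ)) ]⁻¹
Σ = a^0/0! + a^1/1! + a^2/2! = 1.0000 + 2.9324 + 4.2996 = 8.2320
a^3/(3!(1-ρ)) = 25.21646/(6 × 0.02252252) = 186.6018
P₀ = 1/(8.2320 + 186.6018) = 0.005133
Lq = P₀·a^3·ρ / (3!(1-ρ)²) = 0.00513258 × 25.2165 × 0.977477 / (6 × 0.000507264) = 41.5663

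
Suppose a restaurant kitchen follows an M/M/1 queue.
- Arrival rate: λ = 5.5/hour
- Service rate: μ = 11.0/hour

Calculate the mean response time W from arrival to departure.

First, compute utilization: ρ = λ/μ = 5.5/11.0 = 0.5000
For M/M/1: W = 1/(μ-λ)
W = 1/(11.0-5.5) = 1/5.50
W = 0.1818 hours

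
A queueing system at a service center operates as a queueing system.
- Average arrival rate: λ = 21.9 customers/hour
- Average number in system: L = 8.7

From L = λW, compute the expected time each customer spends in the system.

Little's Law: L = λW, so W = L/λ
W = 8.7/21.9 = 0.3973 hours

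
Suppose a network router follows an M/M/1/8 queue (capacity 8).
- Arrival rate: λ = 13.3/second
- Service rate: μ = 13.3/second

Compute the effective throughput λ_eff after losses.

ρ = λ/μ = 13.3/13.3 = 1 exactly.
With ρ = 1 the usual (1-ρ)/(1-ρ^(K+1)) form is 0/0; instead every state 0..K is equally likely.
P₀ = 1/(K+1) = 1/9 = 0.1111
P_K = P₀×ρ^K = P₀ = 0.1111
λ_eff = λ(1-P_K) = 13.3 × (1 - 0.11111) = 13.3 × 0.88889 = 11.8222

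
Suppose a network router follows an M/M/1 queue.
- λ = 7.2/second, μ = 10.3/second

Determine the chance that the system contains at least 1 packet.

ρ = λ/μ = 7.2/10.3 = 0.6990
P(N ≥ n) = ρⁿ
P(N ≥ 1) = 0.6990^1
P(N ≥ 1) = 0.6990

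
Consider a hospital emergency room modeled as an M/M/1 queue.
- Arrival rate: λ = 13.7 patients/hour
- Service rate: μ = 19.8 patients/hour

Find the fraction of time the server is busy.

Server utilization: ρ = λ/μ
ρ = 13.7/19.8 = 0.6919
The server is busy 69.19% of the time.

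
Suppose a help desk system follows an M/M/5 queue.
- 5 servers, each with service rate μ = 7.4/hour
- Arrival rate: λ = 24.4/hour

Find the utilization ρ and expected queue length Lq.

Traffic intensity: ρ = λ/(cμ) = 24.4/(5×7.4) = 0.6595
Since ρ = 0.6595 < 1, system is stable.
Offered load a = λ/μ = cρ = 24.4/7.4 = 3.2973
P₀ = [ Σₙ₌₀^4 aⁿ/n! + a^5/(5!(1-ρ)) ]⁻¹
Σ = a^0/0! + a^1/1! + a^2/2! + a^3/3! + a^4/4! = 1.000000 + 3.297297 + 5.436085 + 5.974796 + 4.925170 = 20.6333
a^5/(5!(1-ρ)) = 389.7540/(120 × 0.34054) = 9.5376
P₀ = 1/(20.6333 + 9.5376) = 0.03314
Lq = P₀·a^5·ρ / (5!(1-ρ)²) = 0.0331444 × 389.7540 × 0.659459 / (120 × 0.115968) = 0.6122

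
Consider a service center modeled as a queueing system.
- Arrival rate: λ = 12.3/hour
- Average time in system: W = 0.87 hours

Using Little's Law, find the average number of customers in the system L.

Little's Law: L = λW
L = 12.3 × 0.87 = 10.7010 customers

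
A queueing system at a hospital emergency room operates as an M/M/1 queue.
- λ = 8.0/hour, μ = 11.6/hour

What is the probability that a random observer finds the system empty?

ρ = λ/μ = 8.0/11.6 = 0.6897
P(0) = 1 - ρ = 1 - 0.6897 = 0.3103
The server is idle 31.03% of the time.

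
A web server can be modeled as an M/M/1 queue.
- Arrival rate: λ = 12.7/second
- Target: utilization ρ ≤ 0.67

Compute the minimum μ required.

ρ = λ/μ, so μ = λ/ρ
μ ≥ 12.7/0.67 = 18.9552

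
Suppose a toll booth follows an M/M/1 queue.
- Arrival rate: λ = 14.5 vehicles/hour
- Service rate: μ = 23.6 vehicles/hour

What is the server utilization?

Server utilization: ρ = λ/μ
ρ = 14.5/23.6 = 0.6144
The server is busy 61.44% of the time.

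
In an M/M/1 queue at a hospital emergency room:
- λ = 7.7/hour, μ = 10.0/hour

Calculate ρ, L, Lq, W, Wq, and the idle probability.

Step 1: ρ = λ/μ = 7.7/10.0 = 0.7700
Step 2: L = λ/(μ-λ) = 7.7/2.30 = 3.3478
Step 3: Lq = λ²/(μ(μ-λ)) = 59.29/(10.0×2.30) = 2.5778
Step 4: W = 1/(μ-λ) = 1/2.30 = 0.43478
Step 5: Wq = λ/(μ(μ-λ)) = 7.7/(10.0×2.30) = 0.3348
Step 6: P(0) = 1-ρ = 0.2300
Verify: L = λW = 7.7×0.43478 = 3.3478 ✔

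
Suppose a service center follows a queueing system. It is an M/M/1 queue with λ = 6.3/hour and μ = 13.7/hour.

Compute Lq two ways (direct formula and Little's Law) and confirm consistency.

Method 1 (direct): Lq = λ²/(μ(μ-λ)) = 39.69/(13.7 × 7.40) = 0.3915

Method 2 (Little's Law):
W = 1/(μ-λ) = 1/7.40 = 0.135135
Wq = W - 1/μ = 0.135135 - 0.0729927 = 0.06214
Lq = λWq = 6.3 × 0.06214 = 0.3915 ✔ (matches Method 1)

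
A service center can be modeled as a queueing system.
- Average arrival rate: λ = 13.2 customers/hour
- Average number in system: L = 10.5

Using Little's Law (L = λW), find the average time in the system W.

Little's Law: L = λW, so W = L/λ
W = 10.5/13.2 = 0.7955 hours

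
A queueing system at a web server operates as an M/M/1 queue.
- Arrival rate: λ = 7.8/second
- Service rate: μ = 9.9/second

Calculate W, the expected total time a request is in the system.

First, compute utilization: ρ = λ/μ = 7.8/9.9 = 0.7879
For M/M/1: W = 1/(μ-λ)
W = 1/(9.9-7.8) = 1/2.10
W = 0.4762 seconds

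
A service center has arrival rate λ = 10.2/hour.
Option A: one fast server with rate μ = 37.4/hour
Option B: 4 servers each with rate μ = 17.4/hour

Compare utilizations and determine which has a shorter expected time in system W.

Option A: single server μ = 37.4 (M/M/1)
  ρ_A = 10.2/37.4 = 0.2727
  W_A = 1/(μ-λ) = 1/(37.4-10.2) = 1/27.20 = 0.03676

Option B: 4 servers μ = 17.4 (M/M/4)
  ρ_B = λ/(cμ) = 10.2/(4×17.4) = 0.1466
  Offered load a = λ/μ = cρ = 10.2/17.4 = 0.5862
  P₀ = [ Σₙ₌₀^3 aⁿ/n! + a^4/(4!(1-ρ)) ]⁻¹
  Σ = a^0/0! + a^1/1! + a^2/2! + a^3/3! = 1.0000 + 0.5862 + 0.1718 + 0.03357 = 1.7916
  a^4/(4!(1-ρ)) = 0.11809/(24 × 0.85345) = 0.005765
  P₀ = 1/(1.7916 + 0.005765) = 0.5564
  Lq = P₀·a^4·ρ / (4!(1-ρ)²) = 0.55637 × 0.11809 × 0.14655 / (24 × 0.72837) = 0.0005508
  Wq_B = Lq/λ = 0.000550798/10.2 = 0.0000539998
  W_B = Wq_B + 1/μ = 0.0000539998 + 0.0574713 = 0.05753

Since W_A = 0.03676 < W_B = 0.05753, Option A (single fast server) has the shorter time in system.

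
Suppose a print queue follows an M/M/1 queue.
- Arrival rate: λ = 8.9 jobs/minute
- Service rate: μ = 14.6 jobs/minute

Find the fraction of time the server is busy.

Server utilization: ρ = λ/μ
ρ = 8.9/14.6 = 0.6096
The server is busy 60.96% of the time.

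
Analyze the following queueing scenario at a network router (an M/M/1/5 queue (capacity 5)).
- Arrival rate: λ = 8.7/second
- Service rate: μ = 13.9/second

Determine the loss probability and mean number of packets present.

ρ = λ/μ = 8.7/13.9 = 0.6259
P₀ = (1-ρ)/(1-ρ^(K+1)) = (1-0.6259)/(1-0.6259^6) = 0.3741/0.9399 = 0.3980
P_K = P₀×ρ^K = 0.3980 × 0.6259^5 = 0.3980 × 0.09606 = 0.03823
Blocking probability P_5 = 0.03823 (3.82%)
L = ρ[1 - (K+1)ρ^K + Kρ^(K+1)] / [(1-ρ)(1-ρ^(K+1))]
L = 0.6259 × (1 - 6×0.096056 + 5×0.060121) / ((1 - 0.6259) × (1 - 0.060121)) = 1.2893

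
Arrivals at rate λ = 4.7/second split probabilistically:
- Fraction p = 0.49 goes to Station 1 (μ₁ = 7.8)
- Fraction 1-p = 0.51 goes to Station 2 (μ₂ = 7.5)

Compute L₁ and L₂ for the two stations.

Effective rates: λ₁ = 4.7×0.49 = 2.303, λ₂ = 4.7×0.51 = 2.397
Station 1: ρ₁ = 2.303/7.8 = 0.2953, L₁ = ρ₁/(1-ρ₁) = 0.2953/(1-0.2953) = 0.4190
Station 2: ρ₂ = 2.397/7.5 = 0.3196, L₂ = ρ₂/(1-ρ₂) = 0.3196/(1-0.3196) = 0.4697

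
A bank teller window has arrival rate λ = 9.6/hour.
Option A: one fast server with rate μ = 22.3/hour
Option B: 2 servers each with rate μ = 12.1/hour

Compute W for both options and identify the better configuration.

Option A: single server μ = 22.3 (M/M/1)
  ρ_A = 9.6/22.3 = 0.4305
  W_A = 1/(μ-λ) = 1/(22.3-9.6) = 1/12.70 = 0.07874

Option B: 2 servers μ = 12.1 (M/M/2)
  ρ_B = λ/(cμ) = 9.6/(2×12.1) = 0.3967
  Offered load a = λ/μ = cρ = 9.6/12.1 = 0.7934
  P₀ = [ Σₙ₌₀^1 aⁿ/n! + a^2/(2!(1-ρ)) ]⁻¹
  Σ = a^0/0! + a^1/1! = 1.0000 + 0.7934 = 1.7934
  a^2/(2!(1-ρ)) = 0.6295/(2 × 0.6033) = 0.5217
  P₀ = 1/(1.7934 + 0.52168) = 0.4320
  Lq = P₀·a^2·ρ / (2!(1-ρ)²) = 0.4320 × 0.6295 × 0.3967 / (2 × 0.3640) = 0.1482
  Wq_B = Lq/λ = 0.14817/9.6 = 0.015434
  W_B = Wq_B + 1/μ = 0.015434 + 0.082645 = 0.09808

Since W_A = 0.07874 < W_B = 0.09808, Option A (single fast server) has the shorter time in system.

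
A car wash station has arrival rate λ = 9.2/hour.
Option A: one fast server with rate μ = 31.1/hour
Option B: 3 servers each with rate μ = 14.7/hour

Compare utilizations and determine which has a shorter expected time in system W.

Option A: single server μ = 31.1 (M/M/1)
  ρ_A = 9.2/31.1 = 0.2958
  W_A = 1/(μ-λ) = 1/(31.1-9.2) = 1/21.90 = 0.04566

Option B: 3 servers μ = 14.7 (M/M/3)
  ρ_B = λ/(cμ) = 9.2/(3×14.7) = 0.2086
  Offered load a = λ/μ = cρ = 9.2/14.7 = 0.6259
  P₀ = [ Σₙ₌₀^2 aⁿ/n! + a^3/(3!(1-ρ)) ]⁻¹
  Σ = a^0/0! + a^1/1! + a^2/2! = 1.0000 + 0.6259 + 0.1958 = 1.8217
  a^3/(3!(1-ρ)) = 0.24514/(6 × 0.79138) = 0.05163
  P₀ = 1/(1.8217 + 0.05163) = 0.5338
  Lq = P₀·a^3·ρ / (3!(1-ρ)²) = 0.53381 × 0.24514 × 0.20862 / (6 × 0.62629) = 0.007265
  Wq_B = Lq/λ = 0.007265/9.2 = 0.0007897
  W_B = Wq_B + 1/μ = 0.0007897 + 0.06803 = 0.06882

Since W_A = 0.04566 < W_B = 0.06882, Option A (single fast server) has the shorter time in system.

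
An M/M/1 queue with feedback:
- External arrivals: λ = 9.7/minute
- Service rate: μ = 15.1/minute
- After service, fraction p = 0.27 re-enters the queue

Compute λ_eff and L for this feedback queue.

Effective arrival rate: λ_eff = λ/(1-p) = 9.7/(1-0.27) = 9.7/0.73 = 13.28767
ρ = λ_eff/μ = 13.28767/15.1 = 0.879978
L = ρ/(1-ρ) = 0.879978/(1-0.879978) = 7.3318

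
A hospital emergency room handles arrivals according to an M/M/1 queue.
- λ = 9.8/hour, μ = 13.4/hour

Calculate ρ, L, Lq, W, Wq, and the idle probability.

Step 1: ρ = λ/μ = 9.8/13.4 = 0.7313
Step 2: L = λ/(μ-λ) = 9.8/3.60 = 2.7222
Step 3: Lq = λ²/(μ(μ-λ)) = 96.04/(13.4×3.60) = 1.9909
Step 4: W = 1/(μ-λ) = 1/3.60 = 0.27778
Step 5: Wq = λ/(μ(μ-λ)) = 9.8/(13.4×3.60) = 0.2032
Step 6: P(0) = 1-ρ = 0.2687
Verify: L = λW = 9.8×0.27778 = 2.7222 ✔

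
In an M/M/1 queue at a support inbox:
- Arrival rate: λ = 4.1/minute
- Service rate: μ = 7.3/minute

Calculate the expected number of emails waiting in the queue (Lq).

ρ = λ/μ = 4.1/7.3 = 0.5616
For M/M/1: Lq = λ²/(μ(μ-λ))
Lq = 16.81/(7.3 × 3.20)
Lq = 0.7196 emails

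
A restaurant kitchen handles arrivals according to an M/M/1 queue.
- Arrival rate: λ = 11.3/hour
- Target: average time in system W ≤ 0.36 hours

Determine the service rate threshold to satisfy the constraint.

For M/M/1: W = 1/(μ-λ)
Need W ≤ 0.36, so 1/(μ-λ) ≤ 0.36
μ - λ ≥ 1/0.36 = 2.7778
μ ≥ 11.3 + 2.7778 = 14.0778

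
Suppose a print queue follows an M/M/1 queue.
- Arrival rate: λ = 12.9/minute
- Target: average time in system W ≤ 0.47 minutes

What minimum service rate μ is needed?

For M/M/1: W = 1/(μ-λ)
Need W ≤ 0.47, so 1/(μ-λ) ≤ 0.47
μ - λ ≥ 1/0.47 = 2.1277
μ ≥ 12.9 + 2.1277 = 15.0277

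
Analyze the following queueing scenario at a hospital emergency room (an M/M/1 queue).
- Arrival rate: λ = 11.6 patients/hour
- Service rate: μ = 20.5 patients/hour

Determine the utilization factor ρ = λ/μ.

Server utilization: ρ = λ/μ
ρ = 11.6/20.5 = 0.5659
The server is busy 56.59% of the time.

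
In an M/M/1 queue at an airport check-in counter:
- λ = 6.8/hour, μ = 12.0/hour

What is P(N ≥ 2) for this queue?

ρ = λ/μ = 6.8/12.0 = 0.5667
P(N ≥ n) = ρⁿ
P(N ≥ 2) = 0.5667^2
P(N ≥ 2) = 0.3211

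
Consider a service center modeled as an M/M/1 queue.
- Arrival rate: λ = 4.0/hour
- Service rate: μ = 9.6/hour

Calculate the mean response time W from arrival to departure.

First, compute utilization: ρ = λ/μ = 4.0/9.6 = 0.4167
For M/M/1: W = 1/(μ-λ)
W = 1/(9.6-4.0) = 1/5.60
W = 0.1786 hours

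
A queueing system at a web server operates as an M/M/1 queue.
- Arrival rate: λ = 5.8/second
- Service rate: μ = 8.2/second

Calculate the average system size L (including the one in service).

ρ = λ/μ = 5.8/8.2 = 0.7073
For M/M/1: L = λ/(μ-λ)
L = 5.8/(8.2-5.8) = 5.8/2.40
L = 2.4167 requests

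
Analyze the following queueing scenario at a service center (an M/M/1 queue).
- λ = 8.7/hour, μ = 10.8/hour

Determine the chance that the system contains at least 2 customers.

ρ = λ/μ = 8.7/10.8 = 0.80556
P(N ≥ n) = ρⁿ
P(N ≥ 2) = 0.80556^2
P(N ≥ 2) = 0.6489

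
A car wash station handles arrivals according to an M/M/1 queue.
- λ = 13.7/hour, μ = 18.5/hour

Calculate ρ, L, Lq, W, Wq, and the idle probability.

Step 1: ρ = λ/μ = 13.7/18.5 = 0.7405
Step 2: L = λ/(μ-λ) = 13.7/4.80 = 2.8542
Step 3: Lq = λ²/(μ(μ-λ)) = 187.69/(18.5×4.80) = 2.1136
Step 4: W = 1/(μ-λ) = 1/4.80 = 0.208333
Step 5: Wq = λ/(μ(μ-λ)) = 13.7/(18.5×4.80) = 0.1543
Step 6: P(0) = 1-ρ = 0.2595
Verify: L = λW = 13.7×0.208333 = 2.8542 ✔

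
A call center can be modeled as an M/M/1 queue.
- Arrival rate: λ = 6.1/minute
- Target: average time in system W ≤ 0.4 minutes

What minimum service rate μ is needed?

For M/M/1: W = 1/(μ-λ)
Need W ≤ 0.4, so 1/(μ-λ) ≤ 0.4
μ - λ ≥ 1/0.4 = 2.5000
μ ≥ 6.1 + 2.5000 = 8.6000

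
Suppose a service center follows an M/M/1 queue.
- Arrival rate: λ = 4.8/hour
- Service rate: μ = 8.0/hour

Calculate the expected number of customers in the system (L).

ρ = λ/μ = 4.8/8.0 = 0.6000
For M/M/1: L = λ/(μ-λ)
L = 4.8/(8.0-4.8) = 4.8/3.20
L = 1.5000 customers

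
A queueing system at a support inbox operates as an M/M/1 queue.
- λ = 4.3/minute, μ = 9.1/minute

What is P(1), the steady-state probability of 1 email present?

ρ = λ/μ = 4.3/9.1 = 0.4725
P(n) = (1-ρ)ρⁿ
P(1) = (1-0.4725) × 0.4725^1
P(1) = 0.5275 × 0.4725
P(1) = 0.2492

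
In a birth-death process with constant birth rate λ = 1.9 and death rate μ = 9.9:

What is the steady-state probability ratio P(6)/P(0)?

For constant rates: P(n)/P(0) = (λ/μ)^n
P(6)/P(0) = (1.9/9.9)^6 = 0.19192^6 = 0.00004997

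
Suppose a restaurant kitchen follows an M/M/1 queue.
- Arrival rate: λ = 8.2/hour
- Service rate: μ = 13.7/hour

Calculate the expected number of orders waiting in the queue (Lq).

ρ = λ/μ = 8.2/13.7 = 0.5985
For M/M/1: Lq = λ²/(μ(μ-λ))
Lq = 67.24/(13.7 × 5.50)
Lq = 0.8924 orders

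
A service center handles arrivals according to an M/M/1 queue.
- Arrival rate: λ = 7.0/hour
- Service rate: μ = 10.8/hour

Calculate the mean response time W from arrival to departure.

First, compute utilization: ρ = λ/μ = 7.0/10.8 = 0.6481
For M/M/1: W = 1/(μ-λ)
W = 1/(10.8-7.0) = 1/3.80
W = 0.2632 hours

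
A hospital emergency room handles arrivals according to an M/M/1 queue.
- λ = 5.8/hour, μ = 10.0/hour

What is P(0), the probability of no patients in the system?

ρ = λ/μ = 5.8/10.0 = 0.5800
P(0) = 1 - ρ = 1 - 0.5800 = 0.4200
The server is idle 42.00% of the time.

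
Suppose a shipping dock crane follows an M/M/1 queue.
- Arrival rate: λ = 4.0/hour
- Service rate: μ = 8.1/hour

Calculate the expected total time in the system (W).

First, compute utilization: ρ = λ/μ = 4.0/8.1 = 0.4938
For M/M/1: W = 1/(μ-λ)
W = 1/(8.1-4.0) = 1/4.10
W = 0.2439 hours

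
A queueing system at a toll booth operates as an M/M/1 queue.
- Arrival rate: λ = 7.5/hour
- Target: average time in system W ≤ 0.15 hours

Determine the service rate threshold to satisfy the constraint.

For M/M/1: W = 1/(μ-λ)
Need W ≤ 0.15, so 1/(μ-λ) ≤ 0.15
μ - λ ≥ 1/0.15 = 6.6667
μ ≥ 7.5 + 6.6667 = 14.1667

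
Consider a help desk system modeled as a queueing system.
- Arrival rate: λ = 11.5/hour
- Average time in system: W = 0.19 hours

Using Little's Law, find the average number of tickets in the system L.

Little's Law: L = λW
L = 11.5 × 0.19 = 2.1850 tickets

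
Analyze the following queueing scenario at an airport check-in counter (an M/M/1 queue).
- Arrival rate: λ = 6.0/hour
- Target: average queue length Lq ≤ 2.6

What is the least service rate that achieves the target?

For M/M/1: Lq = λ²/(μ(μ-λ))
Need Lq ≤ 2.6, i.e. μ(μ-λ) ≥ λ²/2.6
μ² - 6.0μ - 36.00/2.6 ≥ 0  →  μ² - 6.0μ - 13.84615 ≥ 0
Quadratic formula (positive root): μ = [λ + √(λ² + 4×13.84615)]/2
Discriminant: 36.00 + 4×13.84615 = 91.3846, √91.3846 = 9.55953
μ ≥ (6.0 + 9.55953)/2 = 7.7798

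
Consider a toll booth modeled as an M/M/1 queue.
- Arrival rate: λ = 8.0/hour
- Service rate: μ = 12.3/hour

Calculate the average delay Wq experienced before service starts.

First, compute utilization: ρ = λ/μ = 8.0/12.3 = 0.6504
For M/M/1: Wq = λ/(μ(μ-λ))
Wq = 8.0/(12.3 × (12.3-8.0))
Wq = 8.0/(12.3 × 4.30)
Wq = 0.1513 hours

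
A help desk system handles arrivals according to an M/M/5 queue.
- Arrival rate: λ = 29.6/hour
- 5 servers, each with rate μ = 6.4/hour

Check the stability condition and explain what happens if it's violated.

Stability requires ρ = λ/(cμ) < 1
ρ = 29.6/(5 × 6.4) = 29.6/32.00 = 0.9250
Since 0.9250 < 1, the system is STABLE.
The servers are busy 92.50% of the time.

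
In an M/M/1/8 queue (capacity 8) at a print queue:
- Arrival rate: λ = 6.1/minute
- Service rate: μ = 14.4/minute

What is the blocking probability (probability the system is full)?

ρ = λ/μ = 6.1/14.4 = 0.42361
P₀ = (1-ρ)/(1-ρ^(K+1)) = (1-0.42361)/(1-0.42361^9) = 0.5764/0.9996 = 0.5766
P_K = P₀×ρ^K = 0.5766 × 0.42361^8 = 0.5766 × 0.001037 = 0.0005979
Blocking probability = 0.05979%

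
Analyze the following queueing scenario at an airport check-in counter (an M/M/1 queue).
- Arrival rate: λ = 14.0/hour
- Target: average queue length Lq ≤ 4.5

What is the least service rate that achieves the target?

For M/M/1: Lq = λ²/(μ(μ-λ))
Need Lq ≤ 4.5, i.e. μ(μ-λ) ≥ λ²/4.5
μ² - 14.0μ - 196.00/4.5 ≥ 0  →  μ² - 14.0μ - 43.55556 ≥ 0
Quadratic formula (positive root): μ = [λ + √(λ² + 4×43.55556)]/2
Discriminant: 196.00 + 4×43.55556 = 370.2222, √370.2222 = 19.2412
μ ≥ (14.0 + 19.2412)/2 = 16.6206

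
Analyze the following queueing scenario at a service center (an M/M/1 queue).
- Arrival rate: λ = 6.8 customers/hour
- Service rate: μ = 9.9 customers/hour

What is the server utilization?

Server utilization: ρ = λ/μ
ρ = 6.8/9.9 = 0.6869
The server is busy 68.69% of the time.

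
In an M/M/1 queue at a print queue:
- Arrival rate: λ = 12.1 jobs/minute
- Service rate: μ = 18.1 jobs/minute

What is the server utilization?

Server utilization: ρ = λ/μ
ρ = 12.1/18.1 = 0.6685
The server is busy 66.85% of the time.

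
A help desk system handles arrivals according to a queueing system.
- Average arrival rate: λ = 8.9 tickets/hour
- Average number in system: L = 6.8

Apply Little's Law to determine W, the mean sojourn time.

Little's Law: L = λW, so W = L/λ
W = 6.8/8.9 = 0.7640 hours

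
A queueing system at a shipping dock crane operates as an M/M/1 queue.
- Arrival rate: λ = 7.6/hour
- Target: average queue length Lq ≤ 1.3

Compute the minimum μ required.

For M/M/1: Lq = λ²/(μ(μ-λ))
Need Lq ≤ 1.3, i.e. μ(μ-λ) ≥ λ²/1.3
μ² - 7.6μ - 57.76/1.3 ≥ 0  →  μ² - 7.6μ - 44.43077 ≥ 0
Quadratic formula (positive root): μ = [λ + √(λ² + 4×44.43077)]/2
Discriminant: 57.76 + 4×44.43077 = 235.4831, √235.4831 = 15.3455
μ ≥ (7.6 + 15.3455)/2 = 11.4727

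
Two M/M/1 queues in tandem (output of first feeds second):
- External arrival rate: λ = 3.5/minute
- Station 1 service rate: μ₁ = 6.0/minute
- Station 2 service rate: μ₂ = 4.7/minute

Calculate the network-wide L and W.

By Jackson's theorem, each station behaves as independent M/M/1.
Station 1: ρ₁ = 3.5/6.0 = 0.5833, L₁ = ρ₁/(1-ρ₁) = λ/(μ₁-λ) = 3.5/2.50 = 1.4000
Station 2: ρ₂ = 3.5/4.7 = 0.7447, L₂ = ρ₂/(1-ρ₂) = λ/(μ₂-λ) = 3.5/1.20 = 2.9167
Total: L = L₁ + L₂ = 1.4000 + 2.9167 = 4.3167
W = L/λ = 4.3167/3.5 = 1.2333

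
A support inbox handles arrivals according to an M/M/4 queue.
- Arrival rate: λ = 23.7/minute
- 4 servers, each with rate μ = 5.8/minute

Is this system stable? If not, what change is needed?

Stability requires ρ = λ/(cμ) < 1
ρ = 23.7/(4 × 5.8) = 23.7/23.20 = 1.0216
Since 1.0216 ≥ 1, the system is UNSTABLE.
Need c > λ/μ = 23.7/5.8 = 4.09.
Minimum servers needed: c = 5.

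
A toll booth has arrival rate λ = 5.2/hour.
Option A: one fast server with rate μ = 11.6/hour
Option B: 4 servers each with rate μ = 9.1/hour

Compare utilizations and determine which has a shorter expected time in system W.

Option A: single server μ = 11.6 (M/M/1)
  ρ_A = 5.2/11.6 = 0.4483
  W_A = 1/(μ-λ) = 1/(11.6-5.2) = 1/6.40 = 0.1562

Option B: 4 servers μ = 9.1 (M/M/4)
  ρ_B = λ/(cμ) = 5.2/(4×9.1) = 0.1429
  Offered load a = λ/μ = cρ = 5.2/9.1 = 0.5714
  P₀ = [ Σₙ₌₀^3 aⁿ/n! + a^4/(4!(1-ρ)) ]⁻¹
  Σ = a^0/0! + a^1/1! + a^2/2! + a^3/3! = 1.0000 + 0.5714 + 0.1633 + 0.03110 = 1.7658
  a^4/(4!(1-ρ)) = 0.10662/(24 × 0.85714) = 0.005183
  P₀ = 1/(1.7658 + 0.005183) = 0.5647
  Lq = P₀·a^4·ρ / (4!(1-ρ)²) = 0.5647 × 0.1066 × 0.1429 / (24 × 0.7347) = 0.0004878
  Wq_B = Lq/λ = 0.00048778/5.2 = 0.00009380
  W_B = Wq_B + 1/μ = 0.00009380 + 0.1099 = 0.1100

Since W_B = 0.1100 < W_A = 0.1562, Option B (multiple servers) has the shorter time in system.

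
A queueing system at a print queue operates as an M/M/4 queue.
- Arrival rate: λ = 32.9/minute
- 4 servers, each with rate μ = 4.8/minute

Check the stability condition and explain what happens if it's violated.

Stability requires ρ = λ/(cμ) < 1
ρ = 32.9/(4 × 4.8) = 32.9/19.20 = 1.7135
Since 1.7135 ≥ 1, the system is UNSTABLE.
Need c > λ/μ = 32.9/4.8 = 6.85.
Minimum servers needed: c = 7.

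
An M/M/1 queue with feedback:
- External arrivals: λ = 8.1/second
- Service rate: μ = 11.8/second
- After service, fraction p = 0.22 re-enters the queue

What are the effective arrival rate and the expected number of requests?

Effective arrival rate: λ_eff = λ/(1-p) = 8.1/(1-0.22) = 8.1/0.78 = 10.3846154
ρ = λ_eff/μ = 10.3846154/11.8 = 0.8800522
L = ρ/(1-ρ) = 0.8800522/(1-0.8800522) = 7.3370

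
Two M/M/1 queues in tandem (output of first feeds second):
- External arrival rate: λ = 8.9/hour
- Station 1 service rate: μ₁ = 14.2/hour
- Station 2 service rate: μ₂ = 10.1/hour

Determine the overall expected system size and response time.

By Jackson's theorem, each station behaves as independent M/M/1.
Station 1: ρ₁ = 8.9/14.2 = 0.6268, L₁ = ρ₁/(1-ρ₁) = λ/(μ₁-λ) = 8.9/5.30 = 1.6792
Station 2: ρ₂ = 8.9/10.1 = 0.8812, L₂ = ρ₂/(1-ρ₂) = λ/(μ₂-λ) = 8.9/1.20 = 7.4167
Total: L = L₁ + L₂ = 1.6792 + 7.4167 = 9.0959
W = L/λ = 9.0959/8.9 = 1.0220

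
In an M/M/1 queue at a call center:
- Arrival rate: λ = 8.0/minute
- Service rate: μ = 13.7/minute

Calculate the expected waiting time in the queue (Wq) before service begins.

First, compute utilization: ρ = λ/μ = 8.0/13.7 = 0.5839
For M/M/1: Wq = λ/(μ(μ-λ))
Wq = 8.0/(13.7 × (13.7-8.0))
Wq = 8.0/(13.7 × 5.70)
Wq = 0.1024 minutes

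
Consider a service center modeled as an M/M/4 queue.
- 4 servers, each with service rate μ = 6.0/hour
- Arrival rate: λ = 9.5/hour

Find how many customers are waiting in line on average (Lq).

Traffic intensity: ρ = λ/(cμ) = 9.5/(4×6.0) = 0.3958
Since ρ = 0.3958 < 1, system is stable.
Offered load a = λ/μ = cρ = 9.5/6.0 = 1.5833
P₀ = [ Σₙ₌₀^3 aⁿ/n! + a^4/(4!(1-ρ)) ]⁻¹
Σ = a^0/0! + a^1/1! + a^2/2! + a^3/3! = 1.0000 + 1.5833 + 1.2535 + 0.6616 = 4.4984
a^4/(4!(1-ρ)) = 6.2848/(24 × 0.6042) = 0.4334
P₀ = 1/(4.4984 + 0.4334) = 0.2028
Lq = P₀·a^4·ρ / (4!(1-ρ)²) = 0.20277 × 6.2848 × 0.39583 / (24 × 0.36502) = 0.05758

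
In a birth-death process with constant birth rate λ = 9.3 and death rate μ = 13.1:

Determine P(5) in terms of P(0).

For constant rates: P(n)/P(0) = (λ/μ)^n
P(5)/P(0) = (9.3/13.1)^5 = 0.7099^5 = 0.1803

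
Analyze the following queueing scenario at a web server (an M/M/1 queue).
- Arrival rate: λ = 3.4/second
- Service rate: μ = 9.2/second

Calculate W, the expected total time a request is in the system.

First, compute utilization: ρ = λ/μ = 3.4/9.2 = 0.3696
For M/M/1: W = 1/(μ-λ)
W = 1/(9.2-3.4) = 1/5.80
W = 0.1724 seconds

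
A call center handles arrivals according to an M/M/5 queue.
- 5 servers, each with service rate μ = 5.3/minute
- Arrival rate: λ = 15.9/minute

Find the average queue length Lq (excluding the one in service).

Traffic intensity: ρ = λ/(cμ) = 15.9/(5×5.3) = 0.6000
Since ρ = 0.6000 < 1, system is stable.
Offered load a = λ/μ = cρ = 15.9/5.3 = 3.0000
P₀ = [ Σₙ₌₀^4 aⁿ/n! + a^5/(5!(1-ρ)) ]⁻¹
Σ = a^0/0! + a^1/1! + a^2/2! + a^3/3! + a^4/4! = 1.0000 + 3.0000 + 4.5000 + 4.5000 + 3.3750 = 16.3750
a^5/(5!(1-ρ)) = 243.0000/(120 × 0.4000) = 5.0625
P₀ = 1/(16.3750 + 5.0625) = 0.04665
Lq = P₀·a^5·ρ / (5!(1-ρ)²) = 0.04665 × 243.0000 × 0.6000 / (120 × 0.1600) = 0.3542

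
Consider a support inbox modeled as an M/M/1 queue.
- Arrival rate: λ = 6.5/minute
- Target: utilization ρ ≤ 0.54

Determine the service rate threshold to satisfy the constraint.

ρ = λ/μ, so μ = λ/ρ
μ ≥ 6.5/0.54 = 12.0370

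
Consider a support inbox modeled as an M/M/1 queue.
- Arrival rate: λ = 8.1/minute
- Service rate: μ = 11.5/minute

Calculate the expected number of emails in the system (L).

ρ = λ/μ = 8.1/11.5 = 0.7043
For M/M/1: L = λ/(μ-λ)
L = 8.1/(11.5-8.1) = 8.1/3.40
L = 2.3824 emails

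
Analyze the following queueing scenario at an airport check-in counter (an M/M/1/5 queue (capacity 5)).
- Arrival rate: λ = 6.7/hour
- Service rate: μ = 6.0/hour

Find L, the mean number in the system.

ρ = λ/μ = 6.7/6.0 = 1.1167
P₀ = (1-ρ)/(1-ρ^(K+1)) = (1-1.1167)/(1-1.1167^6) = -0.1167/-0.9392 = 0.1243
P_K = P₀×ρ^K = 0.1243 × 1.1167^5 = 0.1243 × 1.7365 = 0.2158
L = ρ[1 - (K+1)ρ^K + Kρ^(K+1)] / [(1-ρ)(1-ρ^(K+1))]
L = 1.1167 × (1 - 6×1.736531 + 5×1.939184) / ((1 - 1.1167) × (1 - 1.939184)) = 2.8195 passengers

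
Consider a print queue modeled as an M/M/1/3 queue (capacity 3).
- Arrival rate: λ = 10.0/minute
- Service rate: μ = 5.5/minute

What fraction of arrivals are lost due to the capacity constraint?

ρ = λ/μ = 10.0/5.5 = 1.8182
P₀ = (1-ρ)/(1-ρ^(K+1)) = (1-1.8182)/(1-1.8182^4) = -0.8182/-9.9287 = 0.08241
P_K = P₀×ρ^K = 0.08241 × 1.8182^3 = 0.08241 × 6.0107 = 0.4953
Blocking probability = 49.53%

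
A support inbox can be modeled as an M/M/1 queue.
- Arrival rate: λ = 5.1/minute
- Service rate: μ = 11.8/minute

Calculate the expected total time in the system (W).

First, compute utilization: ρ = λ/μ = 5.1/11.8 = 0.4322
For M/M/1: W = 1/(μ-λ)
W = 1/(11.8-5.1) = 1/6.70
W = 0.1493 minutes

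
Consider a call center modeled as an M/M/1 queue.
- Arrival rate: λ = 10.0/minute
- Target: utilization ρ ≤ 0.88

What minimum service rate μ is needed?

ρ = λ/μ, so μ = λ/ρ
μ ≥ 10.0/0.88 = 11.3636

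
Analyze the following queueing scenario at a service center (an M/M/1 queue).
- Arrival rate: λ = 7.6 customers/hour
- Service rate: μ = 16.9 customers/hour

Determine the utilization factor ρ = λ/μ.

Server utilization: ρ = λ/μ
ρ = 7.6/16.9 = 0.4497
The server is busy 44.97% of the time.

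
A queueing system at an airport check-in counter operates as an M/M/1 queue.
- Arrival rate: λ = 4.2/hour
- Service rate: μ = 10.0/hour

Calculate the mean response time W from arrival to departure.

First, compute utilization: ρ = λ/μ = 4.2/10.0 = 0.4200
For M/M/1: W = 1/(μ-λ)
W = 1/(10.0-4.2) = 1/5.80
W = 0.1724 hours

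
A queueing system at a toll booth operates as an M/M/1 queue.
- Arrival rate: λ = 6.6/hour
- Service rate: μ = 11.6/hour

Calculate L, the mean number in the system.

ρ = λ/μ = 6.6/11.6 = 0.5690
For M/M/1: L = λ/(μ-λ)
L = 6.6/(11.6-6.6) = 6.6/5.00
L = 1.3200 vehicles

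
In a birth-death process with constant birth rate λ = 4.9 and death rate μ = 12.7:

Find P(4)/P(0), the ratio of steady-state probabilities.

For constant rates: P(n)/P(0) = (λ/μ)^n
P(4)/P(0) = (4.9/12.7)^4 = 0.38583^4 = 0.02216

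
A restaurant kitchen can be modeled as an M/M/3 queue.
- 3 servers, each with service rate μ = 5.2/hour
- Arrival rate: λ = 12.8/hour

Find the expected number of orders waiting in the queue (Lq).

Traffic intensity: ρ = λ/(cμ) = 12.8/(3×5.2) = 0.8205
Since ρ = 0.8205 < 1, system is stable.
Offered load a = λ/μ = cρ = 12.8/5.2 = 2.4615
P₀ = [ Σₙ₌₀^2 aⁿ/n! + a^3/(3!(1-ρ)) ]⁻¹
Σ = a^0/0! + a^1/1! + a^2/2! = 1.0000 + 2.4615 + 3.0296 = 6.4911
a^3/(3!(1-ρ)) = 14.91488/(6 × 0.1794872) = 13.8495
P₀ = 1/(6.4911 + 13.8495) = 0.04916
Lq = P₀·a^3·ρ / (3!(1-ρ)²) = 0.049163 × 14.9149 × 0.82051 / (6 × 0.032216) = 3.1126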